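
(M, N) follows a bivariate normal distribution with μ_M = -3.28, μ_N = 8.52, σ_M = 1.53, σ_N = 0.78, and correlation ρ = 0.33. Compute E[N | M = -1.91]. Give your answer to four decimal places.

For a bivariate normal, E[N | M=x] = μ_N + ρ·(σ_N/σ_M)·(x − μ_M).
E[N | M=-1.91] = 8.52 + (0.33)·(0.78/1.53)·(-1.91 − (-3.28)) = 8.52 + (0.16824)·(1.37) = 8.7505.

8.7505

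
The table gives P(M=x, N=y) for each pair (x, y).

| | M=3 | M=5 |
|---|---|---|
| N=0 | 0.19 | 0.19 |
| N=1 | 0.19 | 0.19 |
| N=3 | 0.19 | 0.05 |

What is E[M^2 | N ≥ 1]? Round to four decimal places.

P(N ≥ 1) = 0.62.
Σ M^2·P over the event = 9·(0.19) + 9·(0.19) + 25·(0.19) + 25·(0.05) = 9.42.
E[M^2 | N ≥ 1] = (9.42) / (0.62) = 15.1935.

15.1935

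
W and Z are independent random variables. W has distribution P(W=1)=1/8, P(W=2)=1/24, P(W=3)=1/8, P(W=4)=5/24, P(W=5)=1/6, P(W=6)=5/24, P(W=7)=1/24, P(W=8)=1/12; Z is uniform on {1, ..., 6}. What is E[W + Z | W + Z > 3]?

P(W + Z > 3) = 137/144.
Summing (W+Z)·P(x,y) over outcomes with W + Z > 3 gives 47/6.
E[W + Z | W + Z > 3] = (47/6) / (137/144) = 1128/137.

1128/137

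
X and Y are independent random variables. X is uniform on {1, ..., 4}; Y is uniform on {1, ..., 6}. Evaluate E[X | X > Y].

Outcomes with X > Y: (2,1), (3,1), (3,2), (4,1), (4,2), (4,3), each with probability 1/24.
E[X | X > Y] = (2 + 3 + 3 + 4 + 4 + 4) / 6 = 10/3.

10/3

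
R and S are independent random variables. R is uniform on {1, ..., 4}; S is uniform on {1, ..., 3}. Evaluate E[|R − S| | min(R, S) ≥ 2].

5/6

Outcomes with min(R, S) ≥ 2: (2,2), (2,3), (3,2), (3,3), (4,2), (4,3), each with probability 1/12.
E[|R − S| | min(R, S) ≥ 2] = (0 + 1 + 1 + 0 + 2 + 1) / 6 = 5/6.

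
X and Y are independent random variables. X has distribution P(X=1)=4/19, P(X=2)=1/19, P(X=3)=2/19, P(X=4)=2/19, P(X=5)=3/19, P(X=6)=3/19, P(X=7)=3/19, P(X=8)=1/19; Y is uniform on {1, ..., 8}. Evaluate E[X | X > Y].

P(X > Y) = 63/152.
Summing X·P(x,y) over outcomes with X > Y gives 185/76.
E[X | X > Y] = (185/76) / (63/152) = 370/63.

370/63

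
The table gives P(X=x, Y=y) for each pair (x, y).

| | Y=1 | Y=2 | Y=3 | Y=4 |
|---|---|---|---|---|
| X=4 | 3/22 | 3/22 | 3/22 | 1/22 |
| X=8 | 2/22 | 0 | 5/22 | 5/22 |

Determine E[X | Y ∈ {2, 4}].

P(Y ∈ {2, 4}) = 9/22.
Summing X·P(X=x,Y=y) over the conditioning event gives 28/11.
E[X | Y ∈ {2, 4}] = (28/11) / (9/22) = 56/9.

56/9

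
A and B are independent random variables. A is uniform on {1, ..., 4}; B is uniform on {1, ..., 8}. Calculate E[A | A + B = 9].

5/2

Outcomes with A + B = 9: (1,8), (2,7), (3,6), (4,5), each with probability 1/32.
E[A | A + B = 9] = (1 + 2 + 3 + 4) / 4 = 5/2.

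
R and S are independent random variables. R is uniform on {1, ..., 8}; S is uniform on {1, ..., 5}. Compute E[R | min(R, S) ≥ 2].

5

P(min(R, S) ≥ 2) = 7/10.
Summing R·P(x,y) over outcomes with min(R, S) ≥ 2 gives 7/2.
E[R | min(R, S) ≥ 2] = (7/2) / (7/10) = 5.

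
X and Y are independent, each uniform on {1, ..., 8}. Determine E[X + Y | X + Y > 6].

506/49

P(X + Y > 6) = 49/64.
Summing (X+Y)·P(x,y) over outcomes with X + Y > 6 gives 253/32.
E[X + Y | X + Y > 6] = (253/32) / (49/64) = 506/49.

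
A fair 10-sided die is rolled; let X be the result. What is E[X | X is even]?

Given X is even, X is equally likely to be any of {2, 4, 6, 8, 10}.
E[X | X is even] = (2 + 4 + 6 + 8 + 10) / 5 = 6.

6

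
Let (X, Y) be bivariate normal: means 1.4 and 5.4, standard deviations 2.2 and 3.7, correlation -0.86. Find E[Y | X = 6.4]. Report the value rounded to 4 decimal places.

-1.8318

E[Y | X=x] = μ_Y + ρ(σ_Y/σ_X)(x − μ_X) for jointly normal variables.
E[Y | X=6.4] = 5.4 + (-0.86)·(3.7/2.2)·(6.4 − (1.4)) = 5.4 + (-1.44636)·(5) = -1.8318.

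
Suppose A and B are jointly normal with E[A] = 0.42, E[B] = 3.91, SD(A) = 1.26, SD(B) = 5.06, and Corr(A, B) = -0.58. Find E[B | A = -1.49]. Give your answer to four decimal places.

8.3588

The regression of B on A has slope ρ·σ_B/σ_A and passes through (μ_A, μ_B).
E[B | A=-1.49] = 3.91 + (-0.58)·(5.06/1.26)·(-1.49 − (0.42)) = 3.91 + (-2.3292)·(-1.91) = 8.3588.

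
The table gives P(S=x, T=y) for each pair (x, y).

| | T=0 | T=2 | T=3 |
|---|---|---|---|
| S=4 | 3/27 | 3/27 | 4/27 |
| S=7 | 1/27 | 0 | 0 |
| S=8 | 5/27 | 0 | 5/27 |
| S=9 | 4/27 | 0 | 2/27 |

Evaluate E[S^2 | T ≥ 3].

P(T ≥ 3) = 11/27.
Σ S^2·P over the event = 16·(4/27) + 64·(5/27) + 81·(2/27) = 182/9.
E[S^2 | T ≥ 3] = (182/9) / (11/27) = 546/11.

546/11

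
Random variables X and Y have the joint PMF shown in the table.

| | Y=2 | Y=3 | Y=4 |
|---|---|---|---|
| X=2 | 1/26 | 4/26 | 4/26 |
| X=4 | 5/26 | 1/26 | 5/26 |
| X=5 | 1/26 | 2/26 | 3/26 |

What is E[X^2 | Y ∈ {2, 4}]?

P(Y ∈ {2, 4}) = 19/26.
Summing X^2·P(X=x,Y=y) over the conditioning event gives 140/13.
E[X^2 | Y ∈ {2, 4}] = (140/13) / (19/26) = 280/19.

280/19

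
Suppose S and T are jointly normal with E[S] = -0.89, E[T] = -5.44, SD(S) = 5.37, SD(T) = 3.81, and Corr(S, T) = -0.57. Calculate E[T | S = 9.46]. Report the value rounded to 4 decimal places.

-9.6257

For a bivariate normal, E[T | S=x] = μ_T + ρ·(σ_T/σ_S)·(x − μ_S).
E[T | S=9.46] = -5.44 + (-0.57)·(3.81/5.37)·(9.46 − (-0.89)) = -5.44 + (-0.404413)·(10.35) = -9.6257.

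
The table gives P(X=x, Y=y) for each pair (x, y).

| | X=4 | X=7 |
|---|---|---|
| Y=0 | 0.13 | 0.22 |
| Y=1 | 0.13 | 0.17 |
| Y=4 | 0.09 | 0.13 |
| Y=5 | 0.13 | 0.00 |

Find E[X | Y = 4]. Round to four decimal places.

5.7727

P(Y = 4) = 0.22.
Σ X·P over the event = 4·(0.09) + 7·(0.13) = 1.27.
E[X | Y = 4] = (1.27) / (0.22) = 5.7727.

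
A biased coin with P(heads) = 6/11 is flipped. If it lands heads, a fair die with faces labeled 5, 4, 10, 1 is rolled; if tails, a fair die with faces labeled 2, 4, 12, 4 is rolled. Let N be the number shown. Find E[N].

115/22

E[N | heads] = (5+4+10+1)/4 = 5.
E[N | tails] = (2+4+12+4)/4 = 11/2.
E[N] = (6/11)·(5) + (5/11)·(11/2) = 115/22.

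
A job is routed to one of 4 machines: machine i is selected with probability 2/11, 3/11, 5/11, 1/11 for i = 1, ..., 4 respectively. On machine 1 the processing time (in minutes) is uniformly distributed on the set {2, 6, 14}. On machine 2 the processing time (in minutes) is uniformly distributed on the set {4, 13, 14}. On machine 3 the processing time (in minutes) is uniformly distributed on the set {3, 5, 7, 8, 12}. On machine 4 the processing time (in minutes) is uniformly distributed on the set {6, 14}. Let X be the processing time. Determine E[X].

E[X | machine 1] = (2+6+14)/3 = 22/3.
E[X | machine 2] = (4+13+14)/3 = 31/3.
E[X | machine 3] = (3+5+7+8+12)/5 = 7.
E[X | machine 4] = (6+14)/2 = 10.
E[X] = (2/11)·(22/3) + (3/11)·(31/3) + (5/11)·(7) + (1/11)·(10) = 272/33.

272/33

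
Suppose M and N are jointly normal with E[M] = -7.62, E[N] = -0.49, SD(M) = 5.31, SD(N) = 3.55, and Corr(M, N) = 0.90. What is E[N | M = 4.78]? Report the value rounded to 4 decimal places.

6.9710

The regression of N on M has slope ρ·σ_N/σ_M and passes through (μ_M, μ_N).
E[N | M=4.78] = -0.49 + (0.90)·(3.55/5.31)·(4.78 − (-7.62)) = -0.49 + (0.60169)·(12.4) = 6.9710.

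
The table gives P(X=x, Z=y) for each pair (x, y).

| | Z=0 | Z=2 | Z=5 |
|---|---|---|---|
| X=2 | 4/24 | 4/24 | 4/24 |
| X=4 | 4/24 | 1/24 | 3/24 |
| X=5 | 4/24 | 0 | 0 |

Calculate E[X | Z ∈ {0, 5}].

P(Z ∈ {0, 5}) = 19/24.
Σ X·P over the event = 2·(4/24) + 2·(4/24) + 4·(4/24) + 4·(3/24) + 5·(4/24) = 8/3.
E[X | Z ∈ {0, 5}] = (8/3) / (19/24) = 64/19.

64/19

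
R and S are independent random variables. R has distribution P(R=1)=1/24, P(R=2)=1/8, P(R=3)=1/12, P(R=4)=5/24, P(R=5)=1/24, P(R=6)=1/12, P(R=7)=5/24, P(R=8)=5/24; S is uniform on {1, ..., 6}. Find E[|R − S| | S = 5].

P(S = 5) = 1/6.
Summing |R−S|·P(x,y) over outcomes with S = 5 gives 49/144.
E[|R − S| | S = 5] = (49/144) / (1/6) = 49/24.

49/24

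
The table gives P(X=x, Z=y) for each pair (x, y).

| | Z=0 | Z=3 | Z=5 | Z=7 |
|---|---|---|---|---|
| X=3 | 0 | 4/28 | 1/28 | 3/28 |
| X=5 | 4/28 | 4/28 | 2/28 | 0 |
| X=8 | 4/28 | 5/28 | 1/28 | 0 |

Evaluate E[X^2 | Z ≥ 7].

9

P(Z ≥ 7) = 3/28.
Σ X^2·P over the event = 9·(3/28) = 27/28.
E[X^2 | Z ≥ 7] = (27/28) / (3/28) = 9.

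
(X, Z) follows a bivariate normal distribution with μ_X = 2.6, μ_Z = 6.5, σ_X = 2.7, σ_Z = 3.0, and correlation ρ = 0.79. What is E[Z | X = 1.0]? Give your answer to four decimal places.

E[Z | X=x] = μ_Z + ρ(σ_Z/σ_X)(x − μ_X) for jointly normal variables.
E[Z | X=1.0] = 6.5 + (0.79)·(3.0/2.7)·(1.0 − (2.6)) = 6.5 + (0.87778)·(-1.6) = 5.0956.

5.0956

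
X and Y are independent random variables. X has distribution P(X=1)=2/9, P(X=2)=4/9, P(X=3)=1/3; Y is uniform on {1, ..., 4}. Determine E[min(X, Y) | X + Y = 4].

13/9

P(X + Y = 4) = 1/4.
Summing min(X,Y)·P(x,y) over outcomes with X + Y = 4 gives 13/36.
E[min(X, Y) | X + Y = 4] = (13/36) / (1/4) = 13/9.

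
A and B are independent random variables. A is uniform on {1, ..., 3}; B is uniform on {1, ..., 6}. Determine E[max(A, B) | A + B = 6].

Outcomes with A + B = 6: (1,5), (2,4), (3,3), each with probability 1/18.
E[max(A, B) | A + B = 6] = (5 + 4 + 3) / 3 = 4.

4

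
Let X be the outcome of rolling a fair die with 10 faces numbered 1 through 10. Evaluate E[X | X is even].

Given X is even, X is equally likely to be any of {2, 4, 6, 8, 10}.
E[X | X is even] = (2 + 4 + 6 + 8 + 10) / 5 = 6.

6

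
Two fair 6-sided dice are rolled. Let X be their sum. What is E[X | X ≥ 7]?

26/3

P(X ≥ 7) = 7/12.
Σ over the event: 7·1/6 + 8·5/36 + 9·1/9 + 10·1/12 + 11·1/18 + 12·1/36 = 91/18.
E[X | X ≥ 7] = (91/18) / (7/12) = 26/3.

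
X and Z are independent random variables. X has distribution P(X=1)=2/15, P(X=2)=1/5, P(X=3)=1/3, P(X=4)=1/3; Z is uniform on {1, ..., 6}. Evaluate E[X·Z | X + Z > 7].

P(X + Z > 7) = 14/45.
Summing XZ·P(x,y) over outcomes with X + Z > 7 gives 167/30.
E[X·Z | X + Z > 7] = (167/30) / (14/45) = 501/28.

501/28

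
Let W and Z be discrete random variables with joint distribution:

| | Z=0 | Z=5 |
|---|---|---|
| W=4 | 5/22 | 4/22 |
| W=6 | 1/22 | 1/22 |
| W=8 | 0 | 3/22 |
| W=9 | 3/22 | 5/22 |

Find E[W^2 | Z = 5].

697/13

P(Z = 5) = 13/22.
Summing W^2·P(W=x,Z=y) over the conditioning event gives 697/22.
E[W^2 | Z = 5] = (697/22) / (13/22) = 697/13.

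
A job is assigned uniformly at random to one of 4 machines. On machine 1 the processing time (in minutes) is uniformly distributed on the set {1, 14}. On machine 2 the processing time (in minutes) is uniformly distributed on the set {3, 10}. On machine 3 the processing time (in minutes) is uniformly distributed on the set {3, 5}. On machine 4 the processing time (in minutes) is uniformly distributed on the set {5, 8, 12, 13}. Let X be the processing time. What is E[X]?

E[X | machine 1] = (1+14)/2 = 15/2.
E[X | machine 2] = (3+10)/2 = 13/2.
E[X | machine 3] = (3+5)/2 = 4.
E[X | machine 4] = (5+8+12+13)/4 = 19/2.
By the law of total expectation,
E[X] = (1/4)·(15/2) + (1/4)·(13/2) + (1/4)·(4) + (1/4)·(19/2) = 55/8.

55/8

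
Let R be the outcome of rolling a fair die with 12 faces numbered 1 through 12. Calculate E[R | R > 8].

Given R > 8, R is equally likely to be any of {9, 10, 11, 12}.
E[R | R > 8] = (9 + 10 + 11 + 12) / 4 = 21/2.

21/2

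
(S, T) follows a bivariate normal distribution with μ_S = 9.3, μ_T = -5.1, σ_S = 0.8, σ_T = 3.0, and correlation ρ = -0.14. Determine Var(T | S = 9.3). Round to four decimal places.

For a bivariate normal, Var(T | S=x) = σ_T²(1 − ρ²).
Var(T | S=9.3) = (3.0)²·(1 − (-0.14)²) = 9·0.9804 = 8.8236.

8.8236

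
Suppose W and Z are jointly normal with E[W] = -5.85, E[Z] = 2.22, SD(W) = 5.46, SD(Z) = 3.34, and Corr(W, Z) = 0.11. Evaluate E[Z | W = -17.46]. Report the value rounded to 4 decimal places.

For a bivariate normal, E[Z | W=x] = μ_Z + ρ·(σ_Z/σ_W)·(x − μ_W).
E[Z | W=-17.46] = 2.22 + (0.11)·(3.34/5.46)·(-17.46 − (-5.85)) = 2.22 + (0.067289)·(-11.61) = 1.4388.

1.4388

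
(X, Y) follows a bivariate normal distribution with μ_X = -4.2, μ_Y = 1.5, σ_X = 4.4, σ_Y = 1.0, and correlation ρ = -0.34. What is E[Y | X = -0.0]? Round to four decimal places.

1.1755

The regression of Y on X has slope ρ·σ_Y/σ_X and passes through (μ_X, μ_Y).
E[Y | X=-0.0] = 1.5 + (-0.34)·(1.0/4.4)·(-0.0 − (-4.2)) = 1.5 + (-0.077273)·(4.2) = 1.1755.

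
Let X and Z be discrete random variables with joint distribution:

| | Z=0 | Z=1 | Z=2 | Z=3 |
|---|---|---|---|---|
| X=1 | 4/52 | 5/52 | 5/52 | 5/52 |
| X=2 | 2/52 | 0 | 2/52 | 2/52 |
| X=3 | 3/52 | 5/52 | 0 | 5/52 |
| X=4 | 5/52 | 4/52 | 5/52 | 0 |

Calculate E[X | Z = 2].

29/12

P(Z = 2) = 3/13.
Summing X·P(X=x,Z=y) over the conditioning event gives 29/52.
E[X | Z = 2] = (29/52) / (3/13) = 29/12.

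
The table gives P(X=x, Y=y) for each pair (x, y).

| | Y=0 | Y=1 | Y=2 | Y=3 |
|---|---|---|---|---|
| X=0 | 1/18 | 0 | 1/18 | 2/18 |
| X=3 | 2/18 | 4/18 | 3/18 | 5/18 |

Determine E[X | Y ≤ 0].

P(Y ≤ 0) = 1/6.
Summing X·P(X=x,Y=y) over the conditioning event gives 1/3.
E[X | Y ≤ 0] = (1/3) / (1/6) = 2.

2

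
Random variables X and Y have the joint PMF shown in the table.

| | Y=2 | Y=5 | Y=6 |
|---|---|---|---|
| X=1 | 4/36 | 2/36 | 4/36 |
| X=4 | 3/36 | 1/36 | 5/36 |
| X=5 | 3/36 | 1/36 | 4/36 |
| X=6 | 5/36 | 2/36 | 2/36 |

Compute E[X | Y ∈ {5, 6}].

79/21

P(Y ∈ {5, 6}) = 7/12.
Σ X·P over the event = 1·(2/36) + 1·(4/36) + 4·(1/36) + 4·(5/36) + 5·(1/36) + 5·(4/36) + 6·(2/36) + 6·(2/36) = 79/36.
E[X | Y ∈ {5, 6}] = (79/36) / (7/12) = 79/21.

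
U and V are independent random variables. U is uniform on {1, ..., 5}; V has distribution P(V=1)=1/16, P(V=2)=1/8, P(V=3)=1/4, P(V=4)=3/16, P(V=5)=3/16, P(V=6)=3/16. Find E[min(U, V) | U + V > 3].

P(U + V > 3) = 19/20.
Summing min(U,V)·P(x,y) over outcomes with U + V > 3 gives 199/80.
E[min(U, V) | U + V > 3] = (199/80) / (19/20) = 199/76.

199/76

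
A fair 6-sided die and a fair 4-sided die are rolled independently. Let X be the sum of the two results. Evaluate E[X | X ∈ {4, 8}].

P(X ∈ {4, 8}) = 1/4.
Σ over the event: 4·1/8 + 8·1/8 = 3/2.
E[X | X ∈ {4, 8}] = (3/2) / (1/4) = 6.

6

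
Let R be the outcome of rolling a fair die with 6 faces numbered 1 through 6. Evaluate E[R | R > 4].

11/2

Given R > 4, R is equally likely to be any of {5, 6}.
E[R | R > 4] = (5 + 6) / 2 = 11/2.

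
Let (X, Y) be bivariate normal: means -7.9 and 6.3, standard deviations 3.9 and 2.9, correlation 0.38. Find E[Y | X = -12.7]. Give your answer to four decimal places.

4.9437

For a bivariate normal, E[Y | X=x] = μ_Y + ρ·(σ_Y/σ_X)·(x − μ_X).
E[Y | X=-12.7] = 6.3 + (0.38)·(2.9/3.9)·(-12.7 − (-7.9)) = 6.3 + (0.28256)·(-4.8) = 4.9437.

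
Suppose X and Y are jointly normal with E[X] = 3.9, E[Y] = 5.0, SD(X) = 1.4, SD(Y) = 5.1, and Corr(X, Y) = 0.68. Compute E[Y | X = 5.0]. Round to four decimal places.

E[Y | X=x] = μ_Y + ρ(σ_Y/σ_X)(x − μ_X) for jointly normal variables.
E[Y | X=5.0] = 5.0 + (0.68)·(5.1/1.4)·(5.0 − (3.9)) = 5.0 + (2.47714)·(1.1) = 7.7249.

7.7249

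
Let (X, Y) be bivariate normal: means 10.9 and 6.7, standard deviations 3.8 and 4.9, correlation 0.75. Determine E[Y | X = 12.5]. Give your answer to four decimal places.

8.2474

E[Y | X=x] = μ_Y + ρ(σ_Y/σ_X)(x − μ_X) for jointly normal variables.
E[Y | X=12.5] = 6.7 + (0.75)·(4.9/3.8)·(12.5 − (10.9)) = 6.7 + (0.96711)·(1.6) = 8.2474.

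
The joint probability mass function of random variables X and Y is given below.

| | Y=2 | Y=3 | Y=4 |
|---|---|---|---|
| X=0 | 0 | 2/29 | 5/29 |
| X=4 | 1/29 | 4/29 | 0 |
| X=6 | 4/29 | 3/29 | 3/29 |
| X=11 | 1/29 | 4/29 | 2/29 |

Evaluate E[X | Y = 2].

P(Y = 2) = 6/29.
Σ X·P over the event = 4·(1/29) + 6·(4/29) + 11·(1/29) = 39/29.
E[X | Y = 2] = (39/29) / (6/29) = 13/2.

13/2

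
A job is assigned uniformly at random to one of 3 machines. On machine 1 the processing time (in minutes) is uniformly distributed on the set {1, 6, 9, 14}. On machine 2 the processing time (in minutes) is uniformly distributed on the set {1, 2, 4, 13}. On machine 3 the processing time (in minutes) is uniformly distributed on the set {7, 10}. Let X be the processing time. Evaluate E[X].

7

E[X | machine 1] = (1+6+9+14)/4 = 15/2.
E[X | machine 2] = (1+2+4+13)/4 = 5.
E[X | machine 3] = (7+10)/2 = 17/2.
E[X] = (1/3)·(15/2) + (1/3)·(5) + (1/3)·(17/2) = 7.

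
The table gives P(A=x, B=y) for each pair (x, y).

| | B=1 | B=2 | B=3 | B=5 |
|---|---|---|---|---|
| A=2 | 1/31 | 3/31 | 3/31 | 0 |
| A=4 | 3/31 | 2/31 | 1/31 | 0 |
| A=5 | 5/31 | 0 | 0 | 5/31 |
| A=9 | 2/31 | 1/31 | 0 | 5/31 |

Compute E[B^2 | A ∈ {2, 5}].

P(A ∈ {2, 5}) = 17/31.
Σ B^2·P over the event = 1·(1/31) + 4·(3/31) + 9·(3/31) + 1·(5/31) + 25·(5/31) = 170/31.
E[B^2 | A ∈ {2, 5}] = (170/31) / (17/31) = 10.

10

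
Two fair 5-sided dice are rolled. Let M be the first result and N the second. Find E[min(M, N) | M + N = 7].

P(M + N = 7) = 4/25.
Summing min(M,N)·P(x,y) over outcomes with M + N = 7 gives 2/5.
E[min(M, N) | M + N = 7] = (2/5) / (4/25) = 5/2.

5/2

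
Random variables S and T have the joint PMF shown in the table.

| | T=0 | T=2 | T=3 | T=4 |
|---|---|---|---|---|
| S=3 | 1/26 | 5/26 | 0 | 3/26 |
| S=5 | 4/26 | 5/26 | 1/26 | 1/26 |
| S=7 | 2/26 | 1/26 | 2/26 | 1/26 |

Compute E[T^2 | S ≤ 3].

P(S ≤ 3) = 9/26.
Σ T^2·P over the event = 0·(1/26) + 4·(5/26) + 16·(3/26) = 34/13.
E[T^2 | S ≤ 3] = (34/13) / (9/26) = 68/9.

68/9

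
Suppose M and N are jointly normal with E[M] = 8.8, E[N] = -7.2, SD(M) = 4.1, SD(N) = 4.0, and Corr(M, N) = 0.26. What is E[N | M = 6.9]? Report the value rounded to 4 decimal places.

-7.6820

The regression of N on M has slope ρ·σ_N/σ_M and passes through (μ_M, μ_N).
E[N | M=6.9] = -7.2 + (0.26)·(4.0/4.1)·(6.9 − (8.8)) = -7.2 + (0.25366)·(-1.9) = -7.6820.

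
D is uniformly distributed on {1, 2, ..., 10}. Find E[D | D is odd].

5

Given D is odd, D is equally likely to be any of {1, 3, 5, 7, 9}.
E[D | D is odd] = (1 + 3 + 5 + 7 + 9) / 5 = 5.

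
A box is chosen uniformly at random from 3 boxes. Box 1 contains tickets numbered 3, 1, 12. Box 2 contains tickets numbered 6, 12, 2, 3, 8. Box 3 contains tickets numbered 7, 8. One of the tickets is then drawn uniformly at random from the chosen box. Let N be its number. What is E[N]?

E[N | box 1] = (3+1+12)/3 = 16/3.
E[N | box 2] = (6+12+2+3+8)/5 = 31/5.
E[N | box 3] = (7+8)/2 = 15/2.
E[N] = (1/3)·(16/3) + (1/3)·(31/5) + (1/3)·(15/2) = 571/90.

571/90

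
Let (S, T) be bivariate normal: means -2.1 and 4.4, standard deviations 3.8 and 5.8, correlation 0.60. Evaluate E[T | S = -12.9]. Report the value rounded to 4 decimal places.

For a bivariate normal, E[T | S=x] = μ_T + ρ·(σ_T/σ_S)·(x − μ_S).
E[T | S=-12.9] = 4.4 + (0.60)·(5.8/3.8)·(-12.9 − (-2.1)) = 4.4 + (0.91579)·(-10.8) = -5.4905.

-5.4905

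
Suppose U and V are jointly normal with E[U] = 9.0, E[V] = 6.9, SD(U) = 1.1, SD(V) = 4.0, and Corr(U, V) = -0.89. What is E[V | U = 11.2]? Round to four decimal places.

-0.2200

For a bivariate normal, E[V | U=x] = μ_V + ρ·(σ_V/σ_U)·(x − μ_U).
E[V | U=11.2] = 6.9 + (-0.89)·(4.0/1.1)·(11.2 − (9.0)) = 6.9 + (-3.23636)·(2.2) = -0.2200.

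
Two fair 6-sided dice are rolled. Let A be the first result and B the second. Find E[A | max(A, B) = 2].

Outcomes with max(A, B) = 2: (1,2), (2,1), (2,2), each with probability 1/36.
E[A | max(A, B) = 2] = (1 + 2 + 2) / 3 = 5/3.

5/3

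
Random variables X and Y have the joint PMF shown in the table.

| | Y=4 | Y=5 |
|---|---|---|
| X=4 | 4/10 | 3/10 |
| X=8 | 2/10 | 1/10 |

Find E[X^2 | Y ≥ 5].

28

P(Y ≥ 5) = 2/5.
Σ X^2·P over the event = 16·(3/10) + 64·(1/10) = 56/5.
E[X^2 | Y ≥ 5] = (56/5) / (2/5) = 28.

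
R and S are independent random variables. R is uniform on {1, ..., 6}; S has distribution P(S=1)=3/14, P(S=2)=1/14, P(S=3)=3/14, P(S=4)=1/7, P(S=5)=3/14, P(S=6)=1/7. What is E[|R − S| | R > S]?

P(R > S) = 5/12.
Summing |R−S|·P(x,y) over outcomes with R > S gives 41/42.
E[|R − S| | R > S] = (41/42) / (5/12) = 82/35.

82/35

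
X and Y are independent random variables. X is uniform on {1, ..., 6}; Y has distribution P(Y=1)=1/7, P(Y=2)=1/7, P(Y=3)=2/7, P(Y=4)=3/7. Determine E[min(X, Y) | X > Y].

P(X > Y) = 1/2.
Summing min(X,Y)·P(x,y) over outcomes with X > Y gives 55/42.
E[min(X, Y) | X > Y] = (55/42) / (1/2) = 55/21.

55/21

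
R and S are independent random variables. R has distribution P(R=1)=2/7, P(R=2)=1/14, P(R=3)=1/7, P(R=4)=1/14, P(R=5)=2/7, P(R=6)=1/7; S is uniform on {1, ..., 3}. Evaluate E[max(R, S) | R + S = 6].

P(R + S = 6) = 1/6.
Summing max(R,S)·P(x,y) over outcomes with R + S = 6 gives 5/7.
E[max(R, S) | R + S = 6] = (5/7) / (1/6) = 30/7.

30/7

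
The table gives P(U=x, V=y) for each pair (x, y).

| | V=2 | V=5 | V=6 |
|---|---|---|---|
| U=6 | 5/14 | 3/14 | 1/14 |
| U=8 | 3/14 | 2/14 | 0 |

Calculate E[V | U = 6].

31/9

P(U = 6) = 9/14.
Σ V·P over the event = 2·(5/14) + 5·(3/14) + 6·(1/14) = 31/14.
E[V | U = 6] = (31/14) / (9/14) = 31/9.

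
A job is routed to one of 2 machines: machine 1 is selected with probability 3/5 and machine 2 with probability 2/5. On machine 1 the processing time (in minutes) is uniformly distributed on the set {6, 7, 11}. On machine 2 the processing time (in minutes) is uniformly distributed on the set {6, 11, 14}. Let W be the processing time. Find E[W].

E[W | machine 1] = (6+7+11)/3 = 8.
E[W | machine 2] = (6+11+14)/3 = 31/3.
By the law of total expectation,
E[W] = (3/5)·(8) + (2/5)·(31/3) = 134/15.

134/15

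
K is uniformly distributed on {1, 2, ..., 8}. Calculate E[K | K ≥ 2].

5

Given K ≥ 2, K is equally likely to be any of {2, 3, 4, 5, 6, 7, 8}.
E[K | K ≥ 2] = (2 + 3 + 4 + 5 + 6 + 7 + 8) / 7 = 5.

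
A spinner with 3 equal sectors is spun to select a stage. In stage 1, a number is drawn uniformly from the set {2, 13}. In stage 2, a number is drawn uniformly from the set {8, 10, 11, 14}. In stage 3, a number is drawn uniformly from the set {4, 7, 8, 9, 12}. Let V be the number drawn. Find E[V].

E[V | stage 1] = (2+13)/2 = 15/2.
E[V | stage 2] = (8+10+11+14)/4 = 43/4.
E[V | stage 3] = (4+7+8+9+12)/5 = 8.
By the law of total expectation,
E[V] = (1/3)·(15/2) + (1/3)·(43/4) + (1/3)·(8) = 35/4.

35/4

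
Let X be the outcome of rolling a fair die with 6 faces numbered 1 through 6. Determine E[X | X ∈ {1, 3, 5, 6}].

15/4

P(X ∈ {1, 3, 5, 6}) = 2/3.
Σ over the event: 1·1/6 + 3·1/6 + 5·1/6 + 6·1/6 = 5/2.
E[X | X ∈ {1, 3, 5, 6}] = (5/2) / (2/3) = 15/4.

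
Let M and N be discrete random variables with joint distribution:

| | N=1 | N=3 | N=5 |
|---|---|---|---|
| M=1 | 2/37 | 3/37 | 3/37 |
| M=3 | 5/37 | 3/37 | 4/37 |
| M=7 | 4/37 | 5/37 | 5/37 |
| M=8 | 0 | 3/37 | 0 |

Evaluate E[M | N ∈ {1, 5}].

95/23

P(N ∈ {1, 5}) = 23/37.
Summing M·P(M=x,N=y) over the conditioning event gives 95/37.
E[M | N ∈ {1, 5}] = (95/37) / (23/37) = 95/23.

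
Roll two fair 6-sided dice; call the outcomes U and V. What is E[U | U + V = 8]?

4

Outcomes with U + V = 8: (2,6), (3,5), (4,4), (5,3), (6,2), each with probability 1/36.
E[U | U + V = 8] = (2 + 3 + 4 + 5 + 6) / 5 = 4.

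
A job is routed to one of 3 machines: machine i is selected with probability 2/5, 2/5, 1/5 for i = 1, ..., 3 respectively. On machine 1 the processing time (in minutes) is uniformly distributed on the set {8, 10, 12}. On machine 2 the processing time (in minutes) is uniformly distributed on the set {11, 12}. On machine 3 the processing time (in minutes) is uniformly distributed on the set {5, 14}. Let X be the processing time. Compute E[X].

E[X | machine 1] = (8+10+12)/3 = 10.
E[X | machine 2] = (11+12)/2 = 23/2.
E[X | machine 3] = (5+14)/2 = 19/2.
By the law of total expectation,
E[X] = (2/5)·(10) + (2/5)·(23/2) + (1/5)·(19/2) = 21/2.

21/2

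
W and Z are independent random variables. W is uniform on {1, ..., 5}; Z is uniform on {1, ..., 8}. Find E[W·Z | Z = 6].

Outcomes with Z = 6: (1,6), (2,6), (3,6), (4,6), (5,6), each with probability 1/40.
E[W·Z | Z = 6] = (6 + 12 + 18 + 24 + 30) / 5 = 18.

18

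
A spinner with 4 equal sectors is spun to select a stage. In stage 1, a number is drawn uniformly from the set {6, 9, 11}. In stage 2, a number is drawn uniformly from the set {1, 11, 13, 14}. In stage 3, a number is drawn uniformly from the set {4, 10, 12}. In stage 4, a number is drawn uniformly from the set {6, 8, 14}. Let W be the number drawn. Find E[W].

E[W | stage 1] = (6+9+11)/3 = 26/3.
E[W | stage 2] = (1+11+13+14)/4 = 39/4.
E[W | stage 3] = (4+10+12)/3 = 26/3.
E[W | stage 4] = (6+8+14)/3 = 28/3.
E[W] = (1/4)·(26/3) + (1/4)·(39/4) + (1/4)·(26/3) + (1/4)·(28/3) = 437/48.

437/48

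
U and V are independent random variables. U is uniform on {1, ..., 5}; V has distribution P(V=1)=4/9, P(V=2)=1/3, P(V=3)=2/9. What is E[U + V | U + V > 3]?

P(U + V > 3) = 34/45.
Summing (U+V)·P(x,y) over outcomes with U + V > 3 gives 62/15.
E[U + V | U + V > 3] = (62/15) / (34/45) = 93/17.

93/17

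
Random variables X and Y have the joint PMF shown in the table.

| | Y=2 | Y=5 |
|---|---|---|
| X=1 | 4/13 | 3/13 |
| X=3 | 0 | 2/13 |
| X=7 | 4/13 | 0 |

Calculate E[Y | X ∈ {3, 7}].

P(X ∈ {3, 7}) = 6/13.
Σ Y·P over the event = 5·(2/13) + 2·(4/13) = 18/13.
E[Y | X ∈ {3, 7}] = (18/13) / (6/13) = 3.

3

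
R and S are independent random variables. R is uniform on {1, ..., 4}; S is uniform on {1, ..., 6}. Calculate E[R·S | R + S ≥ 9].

Outcomes with R + S ≥ 9: (3,6), (4,5), (4,6), each with probability 1/24.
E[R·S | R + S ≥ 9] = (18 + 20 + 24) / 3 = 62/3.

62/3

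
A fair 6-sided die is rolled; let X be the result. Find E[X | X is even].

4

Given X is even, X is equally likely to be any of {2, 4, 6}.
E[X | X is even] = (2 + 4 + 6) / 3 = 4.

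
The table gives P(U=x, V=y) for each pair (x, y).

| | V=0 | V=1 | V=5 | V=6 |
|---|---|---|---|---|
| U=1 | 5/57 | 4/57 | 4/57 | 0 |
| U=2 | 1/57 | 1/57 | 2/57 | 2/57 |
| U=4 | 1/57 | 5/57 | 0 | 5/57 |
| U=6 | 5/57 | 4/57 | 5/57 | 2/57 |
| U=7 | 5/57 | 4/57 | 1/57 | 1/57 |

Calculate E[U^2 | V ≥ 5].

P(V ≥ 5) = 22/57.
Summing U^2·P(U=x,V=y) over the conditioning event gives 150/19.
E[U^2 | V ≥ 5] = (150/19) / (22/57) = 225/11.

225/11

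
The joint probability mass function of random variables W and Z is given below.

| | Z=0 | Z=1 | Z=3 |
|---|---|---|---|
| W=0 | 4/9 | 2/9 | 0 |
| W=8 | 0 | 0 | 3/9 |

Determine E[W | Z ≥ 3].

8

P(Z ≥ 3) = 1/3.
Σ W·P over the event = 8·(3/9) = 8/3.
E[W | Z ≥ 3] = (8/3) / (1/3) = 8.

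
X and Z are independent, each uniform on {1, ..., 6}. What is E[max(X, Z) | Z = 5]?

Outcomes with Z = 5: (1,5), (2,5), (3,5), (4,5), (5,5), (6,5), each with probability 1/36.
E[max(X, Z) | Z = 5] = (5 + 5 + 5 + 5 + 5 + 6) / 6 = 31/6.

31/6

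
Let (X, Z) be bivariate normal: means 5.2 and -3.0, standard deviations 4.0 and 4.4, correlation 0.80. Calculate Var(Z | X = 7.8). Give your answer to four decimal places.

6.9696

For a bivariate normal, Var(Z | X=x) = σ_Z²(1 − ρ²).
Var(Z | X=7.8) = (4.4)²·(1 − (0.80)²) = 19.36·0.36 = 6.9696.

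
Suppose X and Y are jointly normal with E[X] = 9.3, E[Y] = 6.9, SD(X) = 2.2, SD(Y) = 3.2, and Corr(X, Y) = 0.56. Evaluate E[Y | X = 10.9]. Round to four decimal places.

8.2033

E[Y | X=x] = μ_Y + ρ(σ_Y/σ_X)(x − μ_X) for jointly normal variables.
E[Y | X=10.9] = 6.9 + (0.56)·(3.2/2.2)·(10.9 − (9.3)) = 6.9 + (0.81455)·(1.6) = 8.2033.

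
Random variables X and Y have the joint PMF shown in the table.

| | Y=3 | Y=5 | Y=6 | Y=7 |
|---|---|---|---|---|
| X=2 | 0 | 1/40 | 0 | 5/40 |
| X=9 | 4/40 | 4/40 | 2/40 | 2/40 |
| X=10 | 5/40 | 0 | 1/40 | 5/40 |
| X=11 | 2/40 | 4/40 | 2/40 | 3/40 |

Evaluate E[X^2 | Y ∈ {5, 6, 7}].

2361/29

P(Y ∈ {5, 6, 7}) = 29/40.
Summing X^2·P(X=x,Y=y) over the conditioning event gives 2361/40.
E[X^2 | Y ∈ {5, 6, 7}] = (2361/40) / (29/40) = 2361/29.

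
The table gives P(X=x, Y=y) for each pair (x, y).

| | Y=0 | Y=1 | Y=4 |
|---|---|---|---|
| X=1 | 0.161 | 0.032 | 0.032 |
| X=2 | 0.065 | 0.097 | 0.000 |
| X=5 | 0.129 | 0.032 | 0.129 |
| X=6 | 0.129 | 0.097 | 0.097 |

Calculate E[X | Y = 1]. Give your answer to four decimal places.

3.7519

P(Y = 1) = 0.258.
Summing X·P(X=x,Y=y) over the conditioning event gives 0.968.
E[X | Y = 1] = (0.968) / (0.258) = 3.7519.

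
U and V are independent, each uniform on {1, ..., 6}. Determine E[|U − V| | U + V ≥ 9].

Outcomes with U + V ≥ 9: (3,6), (4,5), (4,6), (5,4), (5,5), (5,6), (6,3), (6,4), (6,5), (6,6), each with probability 1/36.
E[|U − V| | U + V ≥ 9] = (3 + 1 + 2 + 1 + 0 + 1 + 3 + 2 + 1 + 0) / 10 = 7/5.

7/5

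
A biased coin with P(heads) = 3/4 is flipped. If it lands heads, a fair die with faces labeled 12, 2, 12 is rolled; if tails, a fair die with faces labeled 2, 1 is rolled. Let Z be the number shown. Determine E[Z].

E[Z | heads] = (12+2+12)/3 = 26/3.
E[Z | tails] = (2+1)/2 = 3/2.
By the law of total expectation,
E[Z] = (3/4)·(26/3) + (1/4)·(3/2) = 55/8.

55/8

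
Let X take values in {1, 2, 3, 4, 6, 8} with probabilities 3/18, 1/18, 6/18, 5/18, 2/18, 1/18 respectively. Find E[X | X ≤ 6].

P(X ≤ 6) = 17/18.
Σ over the event: 1·1/6 + 2·1/18 + 3·1/3 + 4·5/18 + 6·1/9 = 55/18.
E[X | X ≤ 6] = (55/18) / (17/18) = 55/17.

55/17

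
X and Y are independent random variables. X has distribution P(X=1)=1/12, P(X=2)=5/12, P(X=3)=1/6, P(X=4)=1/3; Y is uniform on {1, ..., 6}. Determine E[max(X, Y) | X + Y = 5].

41/12

P(X + Y = 5) = 1/6.
Summing max(X,Y)·P(x,y) over outcomes with X + Y = 5 gives 41/72.
E[max(X, Y) | X + Y = 5] = (41/72) / (1/6) = 41/12.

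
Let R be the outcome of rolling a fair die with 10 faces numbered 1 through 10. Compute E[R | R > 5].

8

Given R > 5, R is equally likely to be any of {6, 7, 8, 9, 10}.
E[R | R > 5] = (6 + 7 + 8 + 9 + 10) / 5 = 8.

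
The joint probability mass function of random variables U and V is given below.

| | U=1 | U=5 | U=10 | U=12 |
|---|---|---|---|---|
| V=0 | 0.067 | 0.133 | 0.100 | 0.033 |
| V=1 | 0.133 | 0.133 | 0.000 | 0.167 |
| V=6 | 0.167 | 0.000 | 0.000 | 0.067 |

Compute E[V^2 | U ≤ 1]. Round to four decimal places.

16.7439

P(U ≤ 1) = 0.367.
Σ V^2·P over the event = 0·(0.067) + 1·(0.133) + 36·(0.167) = 6.145.
E[V^2 | U ≤ 1] = (6.145) / (0.367) = 16.7439.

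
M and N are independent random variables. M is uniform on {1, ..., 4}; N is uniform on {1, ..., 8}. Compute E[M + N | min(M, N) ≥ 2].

P(min(M, N) ≥ 2) = 21/32.
Summing (M+N)·P(x,y) over outcomes with min(M, N) ≥ 2 gives 21/4.
E[M + N | min(M, N) ≥ 2] = (21/4) / (21/32) = 8.

8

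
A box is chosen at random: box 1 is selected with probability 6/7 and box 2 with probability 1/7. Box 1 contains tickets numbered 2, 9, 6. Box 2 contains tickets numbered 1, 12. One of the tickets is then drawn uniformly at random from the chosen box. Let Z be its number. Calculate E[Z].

81/14

E[Z | box 1] = (2+9+6)/3 = 17/3.
E[Z | box 2] = (1+12)/2 = 13/2.
E[Z] = (6/7)·(17/3) + (1/7)·(13/2) = 81/14.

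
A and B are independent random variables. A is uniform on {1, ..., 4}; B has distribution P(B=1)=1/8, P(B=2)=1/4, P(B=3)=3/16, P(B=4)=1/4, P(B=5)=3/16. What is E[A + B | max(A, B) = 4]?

P(max(A, B) = 4) = 25/64.
Summing (A+B)·P(x,y) over outcomes with max(A, B) = 4 gives 159/64.
E[A + B | max(A, B) = 4] = (159/64) / (25/64) = 159/25.

159/25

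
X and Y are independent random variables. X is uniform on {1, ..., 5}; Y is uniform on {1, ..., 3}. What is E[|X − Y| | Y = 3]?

Outcomes with Y = 3: (1,3), (2,3), (3,3), (4,3), (5,3), each with probability 1/15.
E[|X − Y| | Y = 3] = (2 + 1 + 0 + 1 + 2) / 5 = 6/5.

6/5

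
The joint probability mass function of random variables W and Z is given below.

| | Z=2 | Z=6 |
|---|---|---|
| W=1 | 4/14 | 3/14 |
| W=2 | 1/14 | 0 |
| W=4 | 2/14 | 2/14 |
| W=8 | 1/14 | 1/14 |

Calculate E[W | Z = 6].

19/6

P(Z = 6) = 3/7.
Σ W·P over the event = 1·(3/14) + 4·(2/14) + 8·(1/14) = 19/14.
E[W | Z = 6] = (19/14) / (3/7) = 19/6.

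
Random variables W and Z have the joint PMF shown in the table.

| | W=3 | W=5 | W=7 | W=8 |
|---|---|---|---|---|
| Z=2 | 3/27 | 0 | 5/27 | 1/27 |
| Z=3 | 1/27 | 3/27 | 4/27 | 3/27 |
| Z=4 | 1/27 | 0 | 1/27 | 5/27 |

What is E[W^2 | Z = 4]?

54

P(Z = 4) = 7/27.
Σ W^2·P over the event = 9·(1/27) + 49·(1/27) + 64·(5/27) = 14.
E[W^2 | Z = 4] = (14) / (7/27) = 54.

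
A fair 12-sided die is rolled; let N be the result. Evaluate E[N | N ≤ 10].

Given N ≤ 10, N is equally likely to be any of {1, 2, 3, 4, 5, 6, 7, 8, 9, 10}.
E[N | N ≤ 10] = (1 + 2 + 3 + 4 + 5 + 6 + 7 + 8 + 9 + 10) / 10 = 11/2.

11/2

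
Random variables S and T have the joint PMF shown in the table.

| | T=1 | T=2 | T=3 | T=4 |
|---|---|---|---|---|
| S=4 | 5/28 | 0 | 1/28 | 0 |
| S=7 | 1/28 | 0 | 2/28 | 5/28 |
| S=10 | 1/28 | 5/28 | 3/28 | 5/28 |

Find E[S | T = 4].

P(T = 4) = 5/14.
Σ S·P over the event = 7·(5/28) + 10·(5/28) = 85/28.
E[S | T = 4] = (85/28) / (5/14) = 17/2.

17/2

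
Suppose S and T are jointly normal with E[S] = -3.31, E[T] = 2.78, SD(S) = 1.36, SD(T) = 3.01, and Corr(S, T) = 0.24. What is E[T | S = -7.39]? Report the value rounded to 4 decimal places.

0.6128

The regression of T on S has slope ρ·σ_T/σ_S and passes through (μ_S, μ_T).
E[T | S=-7.39] = 2.78 + (0.24)·(3.01/1.36)·(-7.39 − (-3.31)) = 2.78 + (0.53118)·(-4.08) = 0.6128.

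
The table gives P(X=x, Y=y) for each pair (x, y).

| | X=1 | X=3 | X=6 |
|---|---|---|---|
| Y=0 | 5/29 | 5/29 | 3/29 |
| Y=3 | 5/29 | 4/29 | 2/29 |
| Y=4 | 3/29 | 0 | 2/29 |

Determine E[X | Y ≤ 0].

38/13

P(Y ≤ 0) = 13/29.
Σ X·P over the event = 1·(5/29) + 3·(5/29) + 6·(3/29) = 38/29.
E[X | Y ≤ 0] = (38/29) / (13/29) = 38/13.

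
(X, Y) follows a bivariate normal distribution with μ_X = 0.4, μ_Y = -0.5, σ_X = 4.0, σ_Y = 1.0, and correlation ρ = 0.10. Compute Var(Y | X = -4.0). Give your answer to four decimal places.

The conditional variance in a bivariate normal is σ_Y²(1 − ρ²), independent of x.
Var(Y | X=-4.0) = (1.0)²·(1 − (0.10)²) = 1·0.99 = 0.9900.

0.9900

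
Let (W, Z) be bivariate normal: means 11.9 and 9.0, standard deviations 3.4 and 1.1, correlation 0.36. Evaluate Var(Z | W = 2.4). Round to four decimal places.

1.0532

For a bivariate normal, Var(Z | W=x) = σ_Z²(1 − ρ²).
Var(Z | W=2.4) = (1.1)²·(1 − (0.36)²) = 1.21·0.8704 = 1.0532.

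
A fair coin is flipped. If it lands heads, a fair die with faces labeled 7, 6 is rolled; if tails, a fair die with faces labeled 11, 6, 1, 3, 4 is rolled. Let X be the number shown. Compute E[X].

23/4

E[X | heads] = (7+6)/2 = 13/2.
E[X | tails] = (11+6+1+3+4)/5 = 5.
By the law of total expectation,
E[X] = (1/2)·(13/2) + (1/2)·(5) = 23/4.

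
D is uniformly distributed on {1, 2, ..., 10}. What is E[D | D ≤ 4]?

5/2

Given D ≤ 4, D is equally likely to be any of {1, 2, 3, 4}.
E[D | D ≤ 4] = (1 + 2 + 3 + 4) / 4 = 5/2.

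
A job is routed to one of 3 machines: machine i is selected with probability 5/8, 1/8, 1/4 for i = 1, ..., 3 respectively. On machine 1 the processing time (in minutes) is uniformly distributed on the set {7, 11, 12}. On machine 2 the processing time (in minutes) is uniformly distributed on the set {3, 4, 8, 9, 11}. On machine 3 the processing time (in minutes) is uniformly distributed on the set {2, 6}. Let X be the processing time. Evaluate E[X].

E[X | machine 1] = (7+11+12)/3 = 10.
E[X | machine 2] = (3+4+8+9+11)/5 = 7.
E[X | machine 3] = (2+6)/2 = 4.
By the law of total expectation,
E[X] = (5/8)·(10) + (1/8)·(7) + (1/4)·(4) = 65/8.

65/8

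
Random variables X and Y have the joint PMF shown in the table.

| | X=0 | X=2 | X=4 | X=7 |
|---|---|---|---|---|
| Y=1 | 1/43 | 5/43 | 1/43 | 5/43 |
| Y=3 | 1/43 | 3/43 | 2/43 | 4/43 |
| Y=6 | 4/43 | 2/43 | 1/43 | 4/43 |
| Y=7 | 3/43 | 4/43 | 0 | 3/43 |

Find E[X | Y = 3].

21/5

P(Y = 3) = 10/43.
Summing X·P(X=x,Y=y) over the conditioning event gives 42/43.
E[X | Y = 3] = (42/43) / (10/43) = 21/5.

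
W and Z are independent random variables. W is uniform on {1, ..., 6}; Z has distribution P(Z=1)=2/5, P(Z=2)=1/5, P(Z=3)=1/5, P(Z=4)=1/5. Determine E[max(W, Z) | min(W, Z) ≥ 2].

64/15

P(min(W, Z) ≥ 2) = 1/2.
Summing max(W,Z)·P(x,y) over outcomes with min(W, Z) ≥ 2 gives 32/15.
E[max(W, Z) | min(W, Z) ≥ 2] = (32/15) / (1/2) = 64/15.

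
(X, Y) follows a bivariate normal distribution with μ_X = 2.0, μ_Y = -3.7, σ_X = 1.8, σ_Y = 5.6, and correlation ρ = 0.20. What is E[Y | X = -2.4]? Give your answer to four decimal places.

-6.4378

The regression of Y on X has slope ρ·σ_Y/σ_X and passes through (μ_X, μ_Y).
E[Y | X=-2.4] = -3.7 + (0.20)·(5.6/1.8)·(-2.4 − (2.0)) = -3.7 + (0.62222)·(-4.4) = -6.4378.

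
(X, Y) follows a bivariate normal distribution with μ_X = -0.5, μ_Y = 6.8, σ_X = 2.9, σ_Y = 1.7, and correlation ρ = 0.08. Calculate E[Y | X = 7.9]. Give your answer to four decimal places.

For a bivariate normal, E[Y | X=x] = μ_Y + ρ·(σ_Y/σ_X)·(x − μ_X).
E[Y | X=7.9] = 6.8 + (0.08)·(1.7/2.9)·(7.9 − (-0.5)) = 6.8 + (0.046897)·(8.4) = 7.1939.

7.1939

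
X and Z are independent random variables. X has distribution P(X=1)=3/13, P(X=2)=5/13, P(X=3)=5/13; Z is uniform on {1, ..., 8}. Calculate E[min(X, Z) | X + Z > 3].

P(X + Z > 3) = 93/104.
Summing min(X,Z)·P(x,y) over outcomes with X + Z > 3 gives 193/104.
E[min(X, Z) | X + Z > 3] = (193/104) / (93/104) = 193/93.

193/93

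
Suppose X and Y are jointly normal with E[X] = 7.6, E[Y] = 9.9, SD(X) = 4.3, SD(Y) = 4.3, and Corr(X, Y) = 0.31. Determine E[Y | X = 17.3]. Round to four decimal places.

The regression of Y on X has slope ρ·σ_Y/σ_X and passes through (μ_X, μ_Y).
E[Y | X=17.3] = 9.9 + (0.31)·(4.3/4.3)·(17.3 − (7.6)) = 9.9 + (0.31)·(9.7) = 12.9070.

12.9070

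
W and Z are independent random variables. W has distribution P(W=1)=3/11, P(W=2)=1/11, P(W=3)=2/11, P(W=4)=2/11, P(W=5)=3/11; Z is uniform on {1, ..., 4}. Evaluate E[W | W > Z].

98/23

P(W > Z) = 23/44.
Summing W·P(x,y) over outcomes with W > Z gives 49/22.
E[W | W > Z] = (49/22) / (23/44) = 98/23.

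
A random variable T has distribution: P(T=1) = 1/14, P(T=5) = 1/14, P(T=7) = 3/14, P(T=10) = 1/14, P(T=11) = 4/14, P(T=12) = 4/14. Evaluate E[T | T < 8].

27/5

P(T < 8) = 5/14.
Σ over the event: 1·1/14 + 5·1/14 + 7·3/14 = 27/14.
E[T | T < 8] = (27/14) / (5/14) = 27/5.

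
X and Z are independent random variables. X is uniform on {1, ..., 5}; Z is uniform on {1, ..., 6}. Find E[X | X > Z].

4

Outcomes with X > Z: (2,1), (3,1), (3,2), (4,1), (4,2), (4,3), (5,1), (5,2), (5,3), (5,4), each with probability 1/30.
E[X | X > Z] = (2 + 3 + 3 + 4 + 4 + 4 + 5 + 5 + 5 + 5) / 10 = 4.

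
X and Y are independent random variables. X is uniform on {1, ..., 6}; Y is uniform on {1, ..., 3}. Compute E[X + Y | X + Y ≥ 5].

P(X + Y ≥ 5) = 2/3.
Summing (X+Y)·P(x,y) over outcomes with X + Y ≥ 5 gives 79/18.
E[X + Y | X + Y ≥ 5] = (79/18) / (2/3) = 79/12.

79/12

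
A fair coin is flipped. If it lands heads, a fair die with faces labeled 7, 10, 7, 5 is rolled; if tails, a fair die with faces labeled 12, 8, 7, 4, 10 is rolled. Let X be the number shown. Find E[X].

E[X | heads] = (7+10+7+5)/4 = 29/4.
E[X | tails] = (12+8+7+4+10)/5 = 41/5.
By the law of total expectation,
E[X] = (1/2)·(29/4) + (1/2)·(41/5) = 309/40.

309/40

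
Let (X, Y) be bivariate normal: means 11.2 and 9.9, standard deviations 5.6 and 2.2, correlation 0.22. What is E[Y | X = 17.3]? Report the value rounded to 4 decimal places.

E[Y | X=x] = μ_Y + ρ(σ_Y/σ_X)(x − μ_X) for jointly normal variables.
E[Y | X=17.3] = 9.9 + (0.22)·(2.2/5.6)·(17.3 − (11.2)) = 9.9 + (0.086429)·(6.1) = 10.4272.

10.4272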